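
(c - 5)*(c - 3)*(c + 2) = c^3 - 6*c^2 - c + 30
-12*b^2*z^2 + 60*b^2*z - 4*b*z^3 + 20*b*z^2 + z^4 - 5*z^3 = z*(-6*b + z)*(2*b + z)*(z - 5)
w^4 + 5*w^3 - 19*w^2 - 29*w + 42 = (w - 3)*(w - 1)*(w + 2)*(w + 7)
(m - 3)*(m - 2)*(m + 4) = m^3 - m^2 - 14*m + 24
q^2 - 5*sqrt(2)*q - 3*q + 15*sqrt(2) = (q - 3)*(q - 5*sqrt(2))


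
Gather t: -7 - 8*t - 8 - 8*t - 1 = -16*t - 16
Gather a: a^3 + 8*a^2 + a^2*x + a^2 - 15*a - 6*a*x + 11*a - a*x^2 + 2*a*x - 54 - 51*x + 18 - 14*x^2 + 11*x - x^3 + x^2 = a^3 + a^2*(x + 9) + a*(-x^2 - 4*x - 4) - x^3 - 13*x^2 - 40*x - 36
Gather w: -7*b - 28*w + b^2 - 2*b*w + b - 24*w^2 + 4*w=b^2 - 6*b - 24*w^2 + w*(-2*b - 24)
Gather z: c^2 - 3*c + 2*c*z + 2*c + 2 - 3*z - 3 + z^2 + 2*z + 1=c^2 - c + z^2 + z*(2*c - 1)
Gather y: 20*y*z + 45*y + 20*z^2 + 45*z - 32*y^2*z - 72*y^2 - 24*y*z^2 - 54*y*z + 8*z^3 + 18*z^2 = y^2*(-32*z - 72) + y*(-24*z^2 - 34*z + 45) + 8*z^3 + 38*z^2 + 45*z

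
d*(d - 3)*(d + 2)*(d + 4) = d^4 + 3*d^3 - 10*d^2 - 24*d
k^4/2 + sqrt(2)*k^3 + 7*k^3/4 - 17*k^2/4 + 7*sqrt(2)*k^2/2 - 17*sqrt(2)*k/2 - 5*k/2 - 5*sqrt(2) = (k/2 + sqrt(2))*(k - 2)*(k + 1/2)*(k + 5)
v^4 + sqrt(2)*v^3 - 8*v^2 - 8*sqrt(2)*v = v*(v - 2*sqrt(2))*(v + sqrt(2))*(v + 2*sqrt(2))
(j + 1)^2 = j^2 + 2*j + 1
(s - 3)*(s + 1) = s^2 - 2*s - 3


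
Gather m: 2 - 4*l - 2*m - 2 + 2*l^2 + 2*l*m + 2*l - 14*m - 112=2*l^2 - 2*l + m*(2*l - 16) - 112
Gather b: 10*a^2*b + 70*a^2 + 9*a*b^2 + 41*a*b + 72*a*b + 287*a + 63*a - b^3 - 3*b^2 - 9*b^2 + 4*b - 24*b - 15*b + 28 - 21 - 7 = 70*a^2 + 350*a - b^3 + b^2*(9*a - 12) + b*(10*a^2 + 113*a - 35)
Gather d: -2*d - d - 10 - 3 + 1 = -3*d - 12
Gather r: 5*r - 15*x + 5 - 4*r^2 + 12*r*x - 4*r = -4*r^2 + r*(12*x + 1) - 15*x + 5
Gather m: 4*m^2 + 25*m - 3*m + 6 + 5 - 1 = 4*m^2 + 22*m + 10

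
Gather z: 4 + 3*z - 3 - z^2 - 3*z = 1 - z^2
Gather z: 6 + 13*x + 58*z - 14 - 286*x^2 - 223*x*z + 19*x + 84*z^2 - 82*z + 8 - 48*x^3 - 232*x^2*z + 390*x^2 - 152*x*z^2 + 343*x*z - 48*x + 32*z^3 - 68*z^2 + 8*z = -48*x^3 + 104*x^2 - 16*x + 32*z^3 + z^2*(16 - 152*x) + z*(-232*x^2 + 120*x - 16)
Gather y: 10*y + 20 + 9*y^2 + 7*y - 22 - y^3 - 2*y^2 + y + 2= -y^3 + 7*y^2 + 18*y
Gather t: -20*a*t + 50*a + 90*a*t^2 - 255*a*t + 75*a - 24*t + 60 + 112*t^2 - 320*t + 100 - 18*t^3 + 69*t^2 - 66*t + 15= 125*a - 18*t^3 + t^2*(90*a + 181) + t*(-275*a - 410) + 175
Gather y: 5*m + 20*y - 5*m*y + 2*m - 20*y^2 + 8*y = 7*m - 20*y^2 + y*(28 - 5*m)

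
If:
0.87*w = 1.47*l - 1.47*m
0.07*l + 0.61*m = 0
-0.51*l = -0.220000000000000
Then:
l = 0.43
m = -0.05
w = 0.81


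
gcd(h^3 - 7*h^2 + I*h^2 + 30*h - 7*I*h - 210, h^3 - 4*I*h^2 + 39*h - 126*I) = h + 6*I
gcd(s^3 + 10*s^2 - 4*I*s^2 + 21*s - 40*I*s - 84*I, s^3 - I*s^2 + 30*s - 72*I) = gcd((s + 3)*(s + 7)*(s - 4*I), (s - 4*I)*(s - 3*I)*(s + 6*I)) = s - 4*I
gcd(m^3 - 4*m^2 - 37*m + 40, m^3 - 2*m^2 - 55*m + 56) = m^2 - 9*m + 8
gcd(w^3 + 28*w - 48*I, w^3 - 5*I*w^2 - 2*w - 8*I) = w^2 - 6*I*w - 8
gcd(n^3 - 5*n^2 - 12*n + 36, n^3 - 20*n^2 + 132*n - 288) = n - 6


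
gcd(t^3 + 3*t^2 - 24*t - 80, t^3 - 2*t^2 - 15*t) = t - 5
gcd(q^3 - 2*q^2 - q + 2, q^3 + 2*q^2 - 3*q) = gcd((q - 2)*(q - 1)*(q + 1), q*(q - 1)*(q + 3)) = q - 1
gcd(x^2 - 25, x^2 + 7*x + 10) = x + 5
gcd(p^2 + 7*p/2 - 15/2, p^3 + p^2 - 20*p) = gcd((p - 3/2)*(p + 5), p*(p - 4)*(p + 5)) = p + 5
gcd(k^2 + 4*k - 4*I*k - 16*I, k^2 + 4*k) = k + 4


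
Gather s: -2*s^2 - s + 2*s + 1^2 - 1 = -2*s^2 + s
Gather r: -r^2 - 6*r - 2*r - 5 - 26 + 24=-r^2 - 8*r - 7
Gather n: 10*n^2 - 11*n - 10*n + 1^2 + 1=10*n^2 - 21*n + 2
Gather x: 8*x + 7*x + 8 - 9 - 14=15*x - 15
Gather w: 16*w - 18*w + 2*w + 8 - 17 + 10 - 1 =0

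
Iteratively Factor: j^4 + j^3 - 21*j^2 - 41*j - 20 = (j - 5)*(j^3 + 6*j^2 + 9*j + 4) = (j - 5)*(j + 1)*(j^2 + 5*j + 4) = (j - 5)*(j + 1)^2*(j + 4)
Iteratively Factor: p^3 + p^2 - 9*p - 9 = (p - 3)*(p^2 + 4*p + 3) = (p - 3)*(p + 3)*(p + 1)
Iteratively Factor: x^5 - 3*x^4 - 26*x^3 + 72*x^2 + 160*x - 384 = (x + 4)*(x^4 - 7*x^3 + 2*x^2 + 64*x - 96) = (x - 4)*(x + 4)*(x^3 - 3*x^2 - 10*x + 24) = (x - 4)^2*(x + 4)*(x^2 + x - 6) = (x - 4)^2*(x - 2)*(x + 4)*(x + 3)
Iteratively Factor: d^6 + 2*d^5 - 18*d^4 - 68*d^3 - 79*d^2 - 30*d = (d + 1)*(d^5 + d^4 - 19*d^3 - 49*d^2 - 30*d) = (d + 1)*(d + 3)*(d^4 - 2*d^3 - 13*d^2 - 10*d) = d*(d + 1)*(d + 3)*(d^3 - 2*d^2 - 13*d - 10) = d*(d + 1)*(d + 2)*(d + 3)*(d^2 - 4*d - 5) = d*(d - 5)*(d + 1)*(d + 2)*(d + 3)*(d + 1)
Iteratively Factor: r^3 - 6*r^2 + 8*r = (r - 4)*(r^2 - 2*r) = (r - 4)*(r - 2)*(r)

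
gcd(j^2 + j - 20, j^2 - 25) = j + 5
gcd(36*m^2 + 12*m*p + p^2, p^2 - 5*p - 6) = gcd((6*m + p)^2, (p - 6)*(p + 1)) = 1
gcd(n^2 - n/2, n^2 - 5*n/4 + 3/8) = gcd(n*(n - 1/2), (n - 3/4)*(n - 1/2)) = n - 1/2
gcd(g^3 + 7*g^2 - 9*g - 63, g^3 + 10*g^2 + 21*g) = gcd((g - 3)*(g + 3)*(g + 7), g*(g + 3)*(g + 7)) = g^2 + 10*g + 21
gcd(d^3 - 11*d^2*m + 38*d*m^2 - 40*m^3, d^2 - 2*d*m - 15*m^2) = d - 5*m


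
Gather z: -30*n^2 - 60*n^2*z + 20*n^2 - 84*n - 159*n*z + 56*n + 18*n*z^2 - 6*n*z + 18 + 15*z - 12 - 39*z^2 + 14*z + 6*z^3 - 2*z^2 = -10*n^2 - 28*n + 6*z^3 + z^2*(18*n - 41) + z*(-60*n^2 - 165*n + 29) + 6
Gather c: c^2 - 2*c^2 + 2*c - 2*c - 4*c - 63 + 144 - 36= -c^2 - 4*c + 45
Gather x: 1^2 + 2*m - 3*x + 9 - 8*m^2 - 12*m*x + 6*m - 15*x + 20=-8*m^2 + 8*m + x*(-12*m - 18) + 30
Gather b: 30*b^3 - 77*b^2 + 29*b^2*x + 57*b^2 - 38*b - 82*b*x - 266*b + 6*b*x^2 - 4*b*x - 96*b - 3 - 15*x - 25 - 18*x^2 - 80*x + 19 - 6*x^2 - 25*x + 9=30*b^3 + b^2*(29*x - 20) + b*(6*x^2 - 86*x - 400) - 24*x^2 - 120*x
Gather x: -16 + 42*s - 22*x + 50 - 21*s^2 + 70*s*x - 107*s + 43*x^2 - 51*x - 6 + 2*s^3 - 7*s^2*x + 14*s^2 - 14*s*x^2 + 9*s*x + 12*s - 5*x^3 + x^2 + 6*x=2*s^3 - 7*s^2 - 53*s - 5*x^3 + x^2*(44 - 14*s) + x*(-7*s^2 + 79*s - 67) + 28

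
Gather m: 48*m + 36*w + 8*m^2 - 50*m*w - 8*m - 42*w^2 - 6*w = 8*m^2 + m*(40 - 50*w) - 42*w^2 + 30*w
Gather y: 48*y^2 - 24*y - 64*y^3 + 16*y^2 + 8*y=-64*y^3 + 64*y^2 - 16*y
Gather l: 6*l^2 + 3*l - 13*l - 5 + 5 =6*l^2 - 10*l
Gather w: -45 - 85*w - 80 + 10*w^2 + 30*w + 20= 10*w^2 - 55*w - 105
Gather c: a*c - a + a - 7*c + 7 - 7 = c*(a - 7)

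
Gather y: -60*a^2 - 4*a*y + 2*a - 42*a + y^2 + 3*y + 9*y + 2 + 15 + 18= -60*a^2 - 40*a + y^2 + y*(12 - 4*a) + 35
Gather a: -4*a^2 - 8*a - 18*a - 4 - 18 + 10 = -4*a^2 - 26*a - 12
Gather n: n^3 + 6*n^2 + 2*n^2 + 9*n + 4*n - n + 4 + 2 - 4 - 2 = n^3 + 8*n^2 + 12*n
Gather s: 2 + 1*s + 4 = s + 6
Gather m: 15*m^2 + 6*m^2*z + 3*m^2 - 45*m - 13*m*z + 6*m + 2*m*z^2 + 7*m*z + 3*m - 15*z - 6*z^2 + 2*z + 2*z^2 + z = m^2*(6*z + 18) + m*(2*z^2 - 6*z - 36) - 4*z^2 - 12*z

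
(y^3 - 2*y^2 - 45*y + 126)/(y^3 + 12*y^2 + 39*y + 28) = (y^2 - 9*y + 18)/(y^2 + 5*y + 4)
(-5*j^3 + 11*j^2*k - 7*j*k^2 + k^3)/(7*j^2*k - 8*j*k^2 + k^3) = (-5*j^2 + 6*j*k - k^2)/(k*(7*j - k))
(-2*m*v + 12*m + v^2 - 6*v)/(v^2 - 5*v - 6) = (-2*m + v)/(v + 1)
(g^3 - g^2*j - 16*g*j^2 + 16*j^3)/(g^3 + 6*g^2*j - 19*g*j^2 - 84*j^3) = (g^2 + 3*g*j - 4*j^2)/(g^2 + 10*g*j + 21*j^2)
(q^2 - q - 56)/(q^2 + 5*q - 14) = (q - 8)/(q - 2)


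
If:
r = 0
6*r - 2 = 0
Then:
No Solution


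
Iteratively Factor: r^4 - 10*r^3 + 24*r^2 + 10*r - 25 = (r - 5)*(r^3 - 5*r^2 - r + 5) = (r - 5)*(r - 1)*(r^2 - 4*r - 5) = (r - 5)^2*(r - 1)*(r + 1)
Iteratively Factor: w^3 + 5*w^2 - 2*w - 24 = (w - 2)*(w^2 + 7*w + 12) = (w - 2)*(w + 4)*(w + 3)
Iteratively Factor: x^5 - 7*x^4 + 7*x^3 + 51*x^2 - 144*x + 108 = (x + 3)*(x^4 - 10*x^3 + 37*x^2 - 60*x + 36) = (x - 3)*(x + 3)*(x^3 - 7*x^2 + 16*x - 12) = (x - 3)^2*(x + 3)*(x^2 - 4*x + 4) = (x - 3)^2*(x - 2)*(x + 3)*(x - 2)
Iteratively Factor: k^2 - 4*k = (k)*(k - 4)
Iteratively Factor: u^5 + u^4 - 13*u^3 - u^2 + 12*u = (u - 1)*(u^4 + 2*u^3 - 11*u^2 - 12*u) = (u - 1)*(u + 1)*(u^3 + u^2 - 12*u) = (u - 1)*(u + 1)*(u + 4)*(u^2 - 3*u) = (u - 3)*(u - 1)*(u + 1)*(u + 4)*(u)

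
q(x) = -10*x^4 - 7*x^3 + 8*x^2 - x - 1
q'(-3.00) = 842.00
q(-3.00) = -547.00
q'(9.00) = -30718.00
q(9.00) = -70075.00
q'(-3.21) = 1054.30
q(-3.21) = -745.57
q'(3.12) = -1370.36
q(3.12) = -1086.43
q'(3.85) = -2533.34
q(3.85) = -2482.80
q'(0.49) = -2.91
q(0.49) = -0.97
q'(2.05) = -401.06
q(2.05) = -206.35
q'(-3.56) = 1480.62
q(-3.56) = -1186.43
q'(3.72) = -2291.24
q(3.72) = -2169.38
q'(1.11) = -63.82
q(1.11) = -17.01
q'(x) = -40*x^3 - 21*x^2 + 16*x - 1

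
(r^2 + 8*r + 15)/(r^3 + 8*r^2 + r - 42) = (r + 5)/(r^2 + 5*r - 14)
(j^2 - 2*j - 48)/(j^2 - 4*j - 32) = (j + 6)/(j + 4)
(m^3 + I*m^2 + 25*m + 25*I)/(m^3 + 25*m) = (m + I)/m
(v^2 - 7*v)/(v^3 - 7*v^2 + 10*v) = (v - 7)/(v^2 - 7*v + 10)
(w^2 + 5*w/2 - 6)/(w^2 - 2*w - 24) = (w - 3/2)/(w - 6)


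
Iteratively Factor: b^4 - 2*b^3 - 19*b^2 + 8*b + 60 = (b - 5)*(b^3 + 3*b^2 - 4*b - 12) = (b - 5)*(b + 2)*(b^2 + b - 6) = (b - 5)*(b + 2)*(b + 3)*(b - 2)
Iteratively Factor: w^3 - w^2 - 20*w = (w - 5)*(w^2 + 4*w) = w*(w - 5)*(w + 4)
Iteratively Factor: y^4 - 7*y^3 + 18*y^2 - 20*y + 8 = (y - 2)*(y^3 - 5*y^2 + 8*y - 4) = (y - 2)*(y - 1)*(y^2 - 4*y + 4) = (y - 2)^2*(y - 1)*(y - 2)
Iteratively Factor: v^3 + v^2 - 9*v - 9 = (v - 3)*(v^2 + 4*v + 3) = (v - 3)*(v + 1)*(v + 3)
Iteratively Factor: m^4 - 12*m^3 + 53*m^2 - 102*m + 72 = (m - 3)*(m^3 - 9*m^2 + 26*m - 24) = (m - 3)^2*(m^2 - 6*m + 8) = (m - 3)^2*(m - 2)*(m - 4)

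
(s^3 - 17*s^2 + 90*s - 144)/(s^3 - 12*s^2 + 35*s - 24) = (s - 6)/(s - 1)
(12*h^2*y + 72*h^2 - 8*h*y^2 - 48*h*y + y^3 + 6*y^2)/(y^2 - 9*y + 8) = (12*h^2*y + 72*h^2 - 8*h*y^2 - 48*h*y + y^3 + 6*y^2)/(y^2 - 9*y + 8)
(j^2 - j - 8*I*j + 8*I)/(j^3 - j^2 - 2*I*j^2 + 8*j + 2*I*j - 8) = (j - 8*I)/(j^2 - 2*I*j + 8)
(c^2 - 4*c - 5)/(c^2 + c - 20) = (c^2 - 4*c - 5)/(c^2 + c - 20)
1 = 1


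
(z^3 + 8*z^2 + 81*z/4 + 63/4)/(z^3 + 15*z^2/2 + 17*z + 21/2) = (z + 3/2)/(z + 1)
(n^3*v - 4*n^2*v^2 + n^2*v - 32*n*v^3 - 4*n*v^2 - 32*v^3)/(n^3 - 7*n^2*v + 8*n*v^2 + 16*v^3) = v*(n^3 - 4*n^2*v + n^2 - 32*n*v^2 - 4*n*v - 32*v^2)/(n^3 - 7*n^2*v + 8*n*v^2 + 16*v^3)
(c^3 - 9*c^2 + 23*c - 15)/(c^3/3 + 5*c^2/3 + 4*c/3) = 3*(c^3 - 9*c^2 + 23*c - 15)/(c*(c^2 + 5*c + 4))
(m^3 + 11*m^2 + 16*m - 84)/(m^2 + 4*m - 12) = m + 7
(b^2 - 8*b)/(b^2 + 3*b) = (b - 8)/(b + 3)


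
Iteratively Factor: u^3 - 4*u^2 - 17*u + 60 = (u - 3)*(u^2 - u - 20) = (u - 5)*(u - 3)*(u + 4)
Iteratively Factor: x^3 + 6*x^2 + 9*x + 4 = (x + 4)*(x^2 + 2*x + 1) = (x + 1)*(x + 4)*(x + 1)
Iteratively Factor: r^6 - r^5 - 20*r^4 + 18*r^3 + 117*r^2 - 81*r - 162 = (r - 2)*(r^5 + r^4 - 18*r^3 - 18*r^2 + 81*r + 81) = (r - 2)*(r + 1)*(r^4 - 18*r^2 + 81) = (r - 2)*(r + 1)*(r + 3)*(r^3 - 3*r^2 - 9*r + 27) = (r - 3)*(r - 2)*(r + 1)*(r + 3)*(r^2 - 9) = (r - 3)*(r - 2)*(r + 1)*(r + 3)^2*(r - 3)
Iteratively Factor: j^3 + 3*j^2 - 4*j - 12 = (j + 2)*(j^2 + j - 6) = (j - 2)*(j + 2)*(j + 3)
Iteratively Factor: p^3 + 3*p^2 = (p)*(p^2 + 3*p) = p^2*(p + 3)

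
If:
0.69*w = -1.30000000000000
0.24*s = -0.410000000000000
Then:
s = -1.71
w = -1.88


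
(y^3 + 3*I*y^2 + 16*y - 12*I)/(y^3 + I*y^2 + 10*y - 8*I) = (y + 6*I)/(y + 4*I)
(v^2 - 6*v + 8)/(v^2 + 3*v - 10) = (v - 4)/(v + 5)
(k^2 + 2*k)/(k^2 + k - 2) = k/(k - 1)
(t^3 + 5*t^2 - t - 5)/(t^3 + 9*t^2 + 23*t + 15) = (t - 1)/(t + 3)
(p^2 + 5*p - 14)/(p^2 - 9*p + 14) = (p + 7)/(p - 7)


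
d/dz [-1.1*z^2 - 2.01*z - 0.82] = -2.2*z - 2.01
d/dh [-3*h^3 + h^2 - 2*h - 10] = -9*h^2 + 2*h - 2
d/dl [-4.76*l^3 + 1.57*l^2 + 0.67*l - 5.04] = -14.28*l^2 + 3.14*l + 0.67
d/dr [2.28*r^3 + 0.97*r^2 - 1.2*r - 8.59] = 6.84*r^2 + 1.94*r - 1.2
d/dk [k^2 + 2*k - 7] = 2*k + 2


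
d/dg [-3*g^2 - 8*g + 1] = -6*g - 8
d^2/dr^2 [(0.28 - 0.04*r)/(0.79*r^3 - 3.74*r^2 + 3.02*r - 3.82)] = (-0.149784*r^5 + 2.80608*r^4 - 14.164752*r^3 + 26.058768*r^2 - 10.476528*r - 3.816096)/(0.493039*r^9 - 7.002402*r^8 + 38.804958*r^7 - 113.003162*r^6 + 216.062436*r^5 - 317.31132*r^4 + 321.004412*r^3 - 268.246512*r^2 + 132.207144*r - 55.742968)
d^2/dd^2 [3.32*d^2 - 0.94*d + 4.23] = 6.64000000000000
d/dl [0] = 0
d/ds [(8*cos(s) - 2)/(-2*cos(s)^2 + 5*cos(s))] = 2*(-8*sin(s) - 5*sin(s)/cos(s)^2 + 4*tan(s))/(2*cos(s) - 5)^2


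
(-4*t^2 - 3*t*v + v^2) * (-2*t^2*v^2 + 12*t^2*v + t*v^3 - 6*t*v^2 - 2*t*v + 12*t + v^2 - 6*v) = 8*t^4*v^2 - 48*t^4*v + 2*t^3*v^3 - 12*t^3*v^2 + 8*t^3*v - 48*t^3 - 5*t^2*v^4 + 30*t^2*v^3 + 2*t^2*v^2 - 12*t^2*v + t*v^5 - 6*t*v^4 - 5*t*v^3 + 30*t*v^2 + v^4 - 6*v^3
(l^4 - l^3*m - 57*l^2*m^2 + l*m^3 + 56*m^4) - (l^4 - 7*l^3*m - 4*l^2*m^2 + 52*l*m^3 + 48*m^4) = 6*l^3*m - 53*l^2*m^2 - 51*l*m^3 + 8*m^4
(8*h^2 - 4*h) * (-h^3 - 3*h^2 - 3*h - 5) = -8*h^5 - 20*h^4 - 12*h^3 - 28*h^2 + 20*h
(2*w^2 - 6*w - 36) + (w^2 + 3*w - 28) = 3*w^2 - 3*w - 64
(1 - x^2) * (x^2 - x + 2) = -x^4 + x^3 - x^2 - x + 2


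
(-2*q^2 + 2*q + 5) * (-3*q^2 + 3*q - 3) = 6*q^4 - 12*q^3 - 3*q^2 + 9*q - 15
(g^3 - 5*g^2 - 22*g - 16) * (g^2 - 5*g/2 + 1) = g^5 - 15*g^4/2 - 17*g^3/2 + 34*g^2 + 18*g - 16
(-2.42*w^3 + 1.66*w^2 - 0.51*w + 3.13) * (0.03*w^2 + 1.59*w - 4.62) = -0.0726*w^5 - 3.798*w^4 + 13.8045*w^3 - 8.3862*w^2 + 7.3329*w - 14.4606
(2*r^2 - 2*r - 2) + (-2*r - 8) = 2*r^2 - 4*r - 10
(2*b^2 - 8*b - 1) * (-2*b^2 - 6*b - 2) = -4*b^4 + 4*b^3 + 46*b^2 + 22*b + 2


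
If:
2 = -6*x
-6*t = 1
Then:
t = -1/6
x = -1/3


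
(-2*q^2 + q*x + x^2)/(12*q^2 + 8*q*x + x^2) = (-q + x)/(6*q + x)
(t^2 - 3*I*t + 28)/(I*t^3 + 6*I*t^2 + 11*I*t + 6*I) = I*(-t^2 + 3*I*t - 28)/(t^3 + 6*t^2 + 11*t + 6)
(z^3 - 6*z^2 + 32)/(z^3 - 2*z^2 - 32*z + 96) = (z + 2)/(z + 6)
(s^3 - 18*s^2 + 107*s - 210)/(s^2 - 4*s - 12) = (s^2 - 12*s + 35)/(s + 2)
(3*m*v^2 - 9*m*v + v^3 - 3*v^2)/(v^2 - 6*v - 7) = v*(-3*m*v + 9*m - v^2 + 3*v)/(-v^2 + 6*v + 7)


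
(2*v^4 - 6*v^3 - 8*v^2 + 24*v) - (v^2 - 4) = 2*v^4 - 6*v^3 - 9*v^2 + 24*v + 4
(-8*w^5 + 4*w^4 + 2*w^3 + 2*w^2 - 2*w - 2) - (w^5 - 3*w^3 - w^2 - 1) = -9*w^5 + 4*w^4 + 5*w^3 + 3*w^2 - 2*w - 1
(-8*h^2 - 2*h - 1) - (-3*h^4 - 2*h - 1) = 3*h^4 - 8*h^2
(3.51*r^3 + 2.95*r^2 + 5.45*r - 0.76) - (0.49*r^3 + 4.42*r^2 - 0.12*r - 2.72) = 3.02*r^3 - 1.47*r^2 + 5.57*r + 1.96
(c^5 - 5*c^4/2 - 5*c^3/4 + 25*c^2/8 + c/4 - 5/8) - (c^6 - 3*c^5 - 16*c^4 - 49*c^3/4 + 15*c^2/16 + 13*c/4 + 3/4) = -c^6 + 4*c^5 + 27*c^4/2 + 11*c^3 + 35*c^2/16 - 3*c - 11/8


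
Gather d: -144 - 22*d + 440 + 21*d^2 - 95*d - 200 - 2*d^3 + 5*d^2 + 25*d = -2*d^3 + 26*d^2 - 92*d + 96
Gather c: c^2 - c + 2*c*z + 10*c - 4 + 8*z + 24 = c^2 + c*(2*z + 9) + 8*z + 20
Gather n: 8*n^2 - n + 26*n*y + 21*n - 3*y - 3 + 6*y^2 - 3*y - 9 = 8*n^2 + n*(26*y + 20) + 6*y^2 - 6*y - 12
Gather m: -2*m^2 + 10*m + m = -2*m^2 + 11*m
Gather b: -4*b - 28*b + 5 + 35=40 - 32*b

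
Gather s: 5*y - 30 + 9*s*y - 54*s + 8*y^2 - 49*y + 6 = s*(9*y - 54) + 8*y^2 - 44*y - 24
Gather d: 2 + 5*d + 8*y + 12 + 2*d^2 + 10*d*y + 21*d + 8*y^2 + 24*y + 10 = 2*d^2 + d*(10*y + 26) + 8*y^2 + 32*y + 24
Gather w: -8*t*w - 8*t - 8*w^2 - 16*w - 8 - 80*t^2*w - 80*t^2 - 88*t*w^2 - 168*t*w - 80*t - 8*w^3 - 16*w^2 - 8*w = -80*t^2 - 88*t - 8*w^3 + w^2*(-88*t - 24) + w*(-80*t^2 - 176*t - 24) - 8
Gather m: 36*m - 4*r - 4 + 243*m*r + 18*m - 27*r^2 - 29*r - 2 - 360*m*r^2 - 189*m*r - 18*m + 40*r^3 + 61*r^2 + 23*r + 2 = m*(-360*r^2 + 54*r + 36) + 40*r^3 + 34*r^2 - 10*r - 4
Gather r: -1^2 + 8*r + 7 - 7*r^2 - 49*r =-7*r^2 - 41*r + 6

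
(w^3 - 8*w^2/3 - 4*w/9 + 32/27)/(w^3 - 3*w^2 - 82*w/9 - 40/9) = (9*w^2 - 30*w + 16)/(3*(3*w^2 - 11*w - 20))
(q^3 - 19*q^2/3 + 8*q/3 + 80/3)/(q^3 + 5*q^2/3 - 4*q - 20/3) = (q^2 - 8*q + 16)/(q^2 - 4)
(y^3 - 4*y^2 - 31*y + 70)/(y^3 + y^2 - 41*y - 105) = (y - 2)/(y + 3)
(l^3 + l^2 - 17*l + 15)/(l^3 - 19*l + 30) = (l - 1)/(l - 2)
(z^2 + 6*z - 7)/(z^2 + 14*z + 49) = (z - 1)/(z + 7)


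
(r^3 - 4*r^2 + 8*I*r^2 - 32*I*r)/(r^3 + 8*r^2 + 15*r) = (r^2 + r*(-4 + 8*I) - 32*I)/(r^2 + 8*r + 15)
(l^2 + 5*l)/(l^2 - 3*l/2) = 2*(l + 5)/(2*l - 3)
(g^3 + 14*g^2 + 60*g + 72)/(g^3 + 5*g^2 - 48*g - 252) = (g + 2)/(g - 7)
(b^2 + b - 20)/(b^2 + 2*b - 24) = (b + 5)/(b + 6)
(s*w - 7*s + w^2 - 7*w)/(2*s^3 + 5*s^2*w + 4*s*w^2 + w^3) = (w - 7)/(2*s^2 + 3*s*w + w^2)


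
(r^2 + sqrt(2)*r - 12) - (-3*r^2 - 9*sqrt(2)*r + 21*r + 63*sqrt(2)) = 4*r^2 - 21*r + 10*sqrt(2)*r - 63*sqrt(2) - 12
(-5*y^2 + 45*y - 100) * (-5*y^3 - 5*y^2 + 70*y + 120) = 25*y^5 - 200*y^4 - 75*y^3 + 3050*y^2 - 1600*y - 12000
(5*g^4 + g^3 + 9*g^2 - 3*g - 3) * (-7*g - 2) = -35*g^5 - 17*g^4 - 65*g^3 + 3*g^2 + 27*g + 6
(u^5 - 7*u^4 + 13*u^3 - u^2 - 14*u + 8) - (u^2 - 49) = u^5 - 7*u^4 + 13*u^3 - 2*u^2 - 14*u + 57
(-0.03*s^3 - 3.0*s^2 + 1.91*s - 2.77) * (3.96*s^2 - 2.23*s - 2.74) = -0.1188*s^5 - 11.8131*s^4 + 14.3358*s^3 - 7.0085*s^2 + 0.9437*s + 7.5898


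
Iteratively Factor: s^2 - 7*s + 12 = (s - 3)*(s - 4)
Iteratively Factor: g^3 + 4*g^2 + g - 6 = (g + 2)*(g^2 + 2*g - 3) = (g - 1)*(g + 2)*(g + 3)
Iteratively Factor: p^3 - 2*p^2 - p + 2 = (p - 1)*(p^2 - p - 2) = (p - 2)*(p - 1)*(p + 1)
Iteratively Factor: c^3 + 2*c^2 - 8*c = (c)*(c^2 + 2*c - 8) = c*(c + 4)*(c - 2)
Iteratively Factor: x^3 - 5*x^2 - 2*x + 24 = (x - 4)*(x^2 - x - 6) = (x - 4)*(x - 3)*(x + 2)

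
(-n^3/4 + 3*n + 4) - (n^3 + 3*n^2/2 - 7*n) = -5*n^3/4 - 3*n^2/2 + 10*n + 4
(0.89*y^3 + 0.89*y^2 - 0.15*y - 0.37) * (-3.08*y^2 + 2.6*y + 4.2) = -2.7412*y^5 - 0.4272*y^4 + 6.514*y^3 + 4.4876*y^2 - 1.592*y - 1.554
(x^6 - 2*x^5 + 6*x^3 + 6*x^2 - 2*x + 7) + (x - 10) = x^6 - 2*x^5 + 6*x^3 + 6*x^2 - x - 3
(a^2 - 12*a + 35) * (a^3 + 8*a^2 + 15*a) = a^5 - 4*a^4 - 46*a^3 + 100*a^2 + 525*a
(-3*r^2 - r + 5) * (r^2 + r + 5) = -3*r^4 - 4*r^3 - 11*r^2 + 25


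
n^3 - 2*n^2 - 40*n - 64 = (n - 8)*(n + 2)*(n + 4)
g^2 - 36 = (g - 6)*(g + 6)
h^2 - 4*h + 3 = (h - 3)*(h - 1)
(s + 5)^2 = s^2 + 10*s + 25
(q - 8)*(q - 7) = q^2 - 15*q + 56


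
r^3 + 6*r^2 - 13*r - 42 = (r - 3)*(r + 2)*(r + 7)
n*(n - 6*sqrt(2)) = n^2 - 6*sqrt(2)*n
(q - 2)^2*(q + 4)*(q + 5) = q^4 + 5*q^3 - 12*q^2 - 44*q + 80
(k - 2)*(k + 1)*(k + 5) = k^3 + 4*k^2 - 7*k - 10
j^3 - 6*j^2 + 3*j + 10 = (j - 5)*(j - 2)*(j + 1)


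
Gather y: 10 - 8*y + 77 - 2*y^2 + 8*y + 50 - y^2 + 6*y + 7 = -3*y^2 + 6*y + 144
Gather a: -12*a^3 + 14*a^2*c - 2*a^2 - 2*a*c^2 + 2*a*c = -12*a^3 + a^2*(14*c - 2) + a*(-2*c^2 + 2*c)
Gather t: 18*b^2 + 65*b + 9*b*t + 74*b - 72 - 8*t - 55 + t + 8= 18*b^2 + 139*b + t*(9*b - 7) - 119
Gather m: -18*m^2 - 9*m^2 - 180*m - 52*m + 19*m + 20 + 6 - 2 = -27*m^2 - 213*m + 24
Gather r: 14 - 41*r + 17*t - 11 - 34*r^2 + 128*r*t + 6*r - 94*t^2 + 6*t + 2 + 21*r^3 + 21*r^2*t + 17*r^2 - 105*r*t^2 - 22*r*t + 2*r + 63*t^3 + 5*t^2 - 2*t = 21*r^3 + r^2*(21*t - 17) + r*(-105*t^2 + 106*t - 33) + 63*t^3 - 89*t^2 + 21*t + 5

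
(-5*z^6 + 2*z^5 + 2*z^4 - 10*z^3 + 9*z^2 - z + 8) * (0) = 0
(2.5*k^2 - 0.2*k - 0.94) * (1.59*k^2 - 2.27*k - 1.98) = 3.975*k^4 - 5.993*k^3 - 5.9906*k^2 + 2.5298*k + 1.8612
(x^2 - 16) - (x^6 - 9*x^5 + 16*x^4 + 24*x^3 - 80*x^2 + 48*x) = -x^6 + 9*x^5 - 16*x^4 - 24*x^3 + 81*x^2 - 48*x - 16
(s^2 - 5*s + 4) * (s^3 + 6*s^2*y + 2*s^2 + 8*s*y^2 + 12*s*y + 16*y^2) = s^5 + 6*s^4*y - 3*s^4 + 8*s^3*y^2 - 18*s^3*y - 6*s^3 - 24*s^2*y^2 - 36*s^2*y + 8*s^2 - 48*s*y^2 + 48*s*y + 64*y^2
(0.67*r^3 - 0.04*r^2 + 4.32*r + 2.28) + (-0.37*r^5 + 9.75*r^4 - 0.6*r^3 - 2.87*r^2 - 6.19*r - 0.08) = -0.37*r^5 + 9.75*r^4 + 0.0700000000000001*r^3 - 2.91*r^2 - 1.87*r + 2.2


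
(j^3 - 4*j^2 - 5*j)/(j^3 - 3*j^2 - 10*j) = (j + 1)/(j + 2)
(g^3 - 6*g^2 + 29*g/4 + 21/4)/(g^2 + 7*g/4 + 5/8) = 2*(2*g^2 - 13*g + 21)/(4*g + 5)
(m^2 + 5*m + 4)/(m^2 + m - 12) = (m + 1)/(m - 3)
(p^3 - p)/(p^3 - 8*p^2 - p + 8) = p/(p - 8)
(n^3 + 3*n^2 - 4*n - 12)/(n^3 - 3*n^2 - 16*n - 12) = (n^2 + n - 6)/(n^2 - 5*n - 6)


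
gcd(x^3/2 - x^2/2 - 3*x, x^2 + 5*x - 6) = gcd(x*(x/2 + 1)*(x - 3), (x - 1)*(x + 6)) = 1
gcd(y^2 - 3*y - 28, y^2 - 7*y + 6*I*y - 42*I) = y - 7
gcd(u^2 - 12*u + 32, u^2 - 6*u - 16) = u - 8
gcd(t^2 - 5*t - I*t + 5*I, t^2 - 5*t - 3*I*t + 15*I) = t - 5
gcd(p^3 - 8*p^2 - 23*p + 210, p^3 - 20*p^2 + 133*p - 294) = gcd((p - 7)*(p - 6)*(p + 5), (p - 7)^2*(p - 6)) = p^2 - 13*p + 42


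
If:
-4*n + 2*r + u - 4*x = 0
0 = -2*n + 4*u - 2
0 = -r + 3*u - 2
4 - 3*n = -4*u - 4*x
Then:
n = 11/3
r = 5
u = 7/3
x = -7/12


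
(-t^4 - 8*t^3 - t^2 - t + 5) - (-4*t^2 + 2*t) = -t^4 - 8*t^3 + 3*t^2 - 3*t + 5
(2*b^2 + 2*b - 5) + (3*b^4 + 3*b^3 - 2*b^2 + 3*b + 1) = 3*b^4 + 3*b^3 + 5*b - 4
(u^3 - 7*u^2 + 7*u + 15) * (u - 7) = u^4 - 14*u^3 + 56*u^2 - 34*u - 105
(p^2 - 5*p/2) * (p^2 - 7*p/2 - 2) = p^4 - 6*p^3 + 27*p^2/4 + 5*p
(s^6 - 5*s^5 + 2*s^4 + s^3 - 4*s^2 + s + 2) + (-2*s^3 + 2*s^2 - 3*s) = s^6 - 5*s^5 + 2*s^4 - s^3 - 2*s^2 - 2*s + 2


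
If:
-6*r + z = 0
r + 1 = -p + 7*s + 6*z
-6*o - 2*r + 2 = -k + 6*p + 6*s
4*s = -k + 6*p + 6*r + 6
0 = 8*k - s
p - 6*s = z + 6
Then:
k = -504/2353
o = 30986/7059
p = -5832/2353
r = 707/2353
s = -4032/2353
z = 4242/2353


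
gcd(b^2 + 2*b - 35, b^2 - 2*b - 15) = b - 5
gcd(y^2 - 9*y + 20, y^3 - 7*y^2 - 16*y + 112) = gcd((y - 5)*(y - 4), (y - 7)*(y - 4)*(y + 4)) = y - 4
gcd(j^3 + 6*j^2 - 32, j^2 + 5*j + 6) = 1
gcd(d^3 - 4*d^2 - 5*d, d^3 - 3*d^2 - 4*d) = d^2 + d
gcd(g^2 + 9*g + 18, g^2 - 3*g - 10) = 1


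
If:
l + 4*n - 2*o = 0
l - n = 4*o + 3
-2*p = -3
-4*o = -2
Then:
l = 21/5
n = -4/5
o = 1/2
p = 3/2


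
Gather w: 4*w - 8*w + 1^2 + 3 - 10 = -4*w - 6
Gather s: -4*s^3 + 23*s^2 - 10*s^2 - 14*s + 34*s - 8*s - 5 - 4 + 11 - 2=-4*s^3 + 13*s^2 + 12*s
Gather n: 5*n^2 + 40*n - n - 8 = 5*n^2 + 39*n - 8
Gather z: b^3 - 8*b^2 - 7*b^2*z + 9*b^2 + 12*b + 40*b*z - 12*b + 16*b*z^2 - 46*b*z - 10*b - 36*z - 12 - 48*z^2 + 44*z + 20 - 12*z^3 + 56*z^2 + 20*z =b^3 + b^2 - 10*b - 12*z^3 + z^2*(16*b + 8) + z*(-7*b^2 - 6*b + 28) + 8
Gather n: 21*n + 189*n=210*n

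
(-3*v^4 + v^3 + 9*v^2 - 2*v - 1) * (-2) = 6*v^4 - 2*v^3 - 18*v^2 + 4*v + 2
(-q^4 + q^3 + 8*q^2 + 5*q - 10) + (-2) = -q^4 + q^3 + 8*q^2 + 5*q - 12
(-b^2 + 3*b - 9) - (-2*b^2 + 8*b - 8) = b^2 - 5*b - 1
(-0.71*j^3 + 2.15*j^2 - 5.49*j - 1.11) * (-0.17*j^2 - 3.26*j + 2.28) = 0.1207*j^5 + 1.9491*j^4 - 7.6945*j^3 + 22.9881*j^2 - 8.8986*j - 2.5308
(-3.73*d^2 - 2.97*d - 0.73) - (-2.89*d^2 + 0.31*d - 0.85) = -0.84*d^2 - 3.28*d + 0.12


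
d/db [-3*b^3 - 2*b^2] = b*(-9*b - 4)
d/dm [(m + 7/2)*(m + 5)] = 2*m + 17/2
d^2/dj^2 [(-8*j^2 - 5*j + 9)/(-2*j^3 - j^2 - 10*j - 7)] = 2*(32*j^6 + 60*j^5 - 666*j^4 - 1103*j^3 - 1155*j^2 + 3*j - 795)/(8*j^9 + 12*j^8 + 126*j^7 + 205*j^6 + 714*j^5 + 1161*j^4 + 1714*j^3 + 2247*j^2 + 1470*j + 343)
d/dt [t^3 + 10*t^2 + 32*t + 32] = 3*t^2 + 20*t + 32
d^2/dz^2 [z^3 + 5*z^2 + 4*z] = 6*z + 10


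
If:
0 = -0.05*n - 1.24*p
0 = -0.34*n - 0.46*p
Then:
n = 0.00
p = 0.00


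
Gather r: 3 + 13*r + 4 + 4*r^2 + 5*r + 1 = 4*r^2 + 18*r + 8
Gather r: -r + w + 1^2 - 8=-r + w - 7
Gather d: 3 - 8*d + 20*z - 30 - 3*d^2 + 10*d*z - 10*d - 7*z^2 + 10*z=-3*d^2 + d*(10*z - 18) - 7*z^2 + 30*z - 27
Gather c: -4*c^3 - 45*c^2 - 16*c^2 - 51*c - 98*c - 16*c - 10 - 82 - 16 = -4*c^3 - 61*c^2 - 165*c - 108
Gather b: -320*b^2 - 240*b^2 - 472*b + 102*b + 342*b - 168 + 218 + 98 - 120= -560*b^2 - 28*b + 28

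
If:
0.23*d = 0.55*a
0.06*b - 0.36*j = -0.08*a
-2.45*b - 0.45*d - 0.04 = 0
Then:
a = 6.71055243135958*j + 0.0182600066159444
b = -2.94740324181277*j - 0.0243466754879259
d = 16.0469732054251*j + 0.043665233212041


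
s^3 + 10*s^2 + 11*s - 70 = (s - 2)*(s + 5)*(s + 7)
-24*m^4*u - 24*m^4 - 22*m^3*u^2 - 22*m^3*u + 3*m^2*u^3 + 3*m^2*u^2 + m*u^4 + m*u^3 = (-4*m + u)*(m + u)*(6*m + u)*(m*u + m)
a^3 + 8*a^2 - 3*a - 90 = (a - 3)*(a + 5)*(a + 6)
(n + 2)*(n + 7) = n^2 + 9*n + 14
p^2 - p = p*(p - 1)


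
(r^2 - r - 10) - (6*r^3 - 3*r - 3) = -6*r^3 + r^2 + 2*r - 7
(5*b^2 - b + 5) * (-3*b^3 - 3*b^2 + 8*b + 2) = -15*b^5 - 12*b^4 + 28*b^3 - 13*b^2 + 38*b + 10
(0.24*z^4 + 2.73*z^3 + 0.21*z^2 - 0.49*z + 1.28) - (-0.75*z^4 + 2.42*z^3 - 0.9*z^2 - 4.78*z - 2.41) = 0.99*z^4 + 0.31*z^3 + 1.11*z^2 + 4.29*z + 3.69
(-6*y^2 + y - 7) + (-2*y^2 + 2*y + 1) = -8*y^2 + 3*y - 6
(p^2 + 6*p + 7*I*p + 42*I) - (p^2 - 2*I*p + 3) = 6*p + 9*I*p - 3 + 42*I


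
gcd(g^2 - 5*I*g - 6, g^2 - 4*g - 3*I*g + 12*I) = g - 3*I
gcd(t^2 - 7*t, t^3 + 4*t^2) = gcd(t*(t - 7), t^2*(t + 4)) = t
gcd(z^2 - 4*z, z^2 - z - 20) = 1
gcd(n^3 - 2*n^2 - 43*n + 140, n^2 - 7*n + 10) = n - 5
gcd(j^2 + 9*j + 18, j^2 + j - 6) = j + 3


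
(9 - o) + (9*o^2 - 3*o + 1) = 9*o^2 - 4*o + 10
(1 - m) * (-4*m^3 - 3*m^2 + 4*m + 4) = 4*m^4 - m^3 - 7*m^2 + 4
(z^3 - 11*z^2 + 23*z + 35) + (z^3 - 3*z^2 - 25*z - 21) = 2*z^3 - 14*z^2 - 2*z + 14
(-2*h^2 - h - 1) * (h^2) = -2*h^4 - h^3 - h^2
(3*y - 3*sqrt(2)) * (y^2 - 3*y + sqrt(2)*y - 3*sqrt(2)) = 3*y^3 - 9*y^2 - 6*y + 18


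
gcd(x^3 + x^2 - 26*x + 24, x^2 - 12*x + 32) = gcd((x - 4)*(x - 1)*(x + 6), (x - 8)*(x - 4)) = x - 4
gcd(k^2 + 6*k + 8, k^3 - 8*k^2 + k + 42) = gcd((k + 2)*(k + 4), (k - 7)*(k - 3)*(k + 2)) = k + 2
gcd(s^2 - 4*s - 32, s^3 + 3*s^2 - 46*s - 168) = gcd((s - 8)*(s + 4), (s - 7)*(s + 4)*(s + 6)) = s + 4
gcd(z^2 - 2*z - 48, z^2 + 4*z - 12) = z + 6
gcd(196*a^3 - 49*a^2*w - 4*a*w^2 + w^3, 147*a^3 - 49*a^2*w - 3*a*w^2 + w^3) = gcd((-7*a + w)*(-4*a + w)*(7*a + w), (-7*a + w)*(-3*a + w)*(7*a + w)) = -49*a^2 + w^2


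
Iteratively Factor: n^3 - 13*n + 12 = (n - 3)*(n^2 + 3*n - 4) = (n - 3)*(n - 1)*(n + 4)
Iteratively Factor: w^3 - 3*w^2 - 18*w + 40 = (w - 5)*(w^2 + 2*w - 8) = (w - 5)*(w + 4)*(w - 2)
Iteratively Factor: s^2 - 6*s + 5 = (s - 1)*(s - 5)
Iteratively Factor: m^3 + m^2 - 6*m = (m - 2)*(m^2 + 3*m) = (m - 2)*(m + 3)*(m)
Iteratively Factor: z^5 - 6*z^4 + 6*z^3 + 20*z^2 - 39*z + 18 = (z - 1)*(z^4 - 5*z^3 + z^2 + 21*z - 18) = (z - 1)^2*(z^3 - 4*z^2 - 3*z + 18) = (z - 3)*(z - 1)^2*(z^2 - z - 6) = (z - 3)*(z - 1)^2*(z + 2)*(z - 3)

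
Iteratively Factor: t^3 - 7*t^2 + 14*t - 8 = (t - 2)*(t^2 - 5*t + 4) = (t - 2)*(t - 1)*(t - 4)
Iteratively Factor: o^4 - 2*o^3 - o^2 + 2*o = (o + 1)*(o^3 - 3*o^2 + 2*o) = (o - 1)*(o + 1)*(o^2 - 2*o) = (o - 2)*(o - 1)*(o + 1)*(o)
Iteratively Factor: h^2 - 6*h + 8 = (h - 2)*(h - 4)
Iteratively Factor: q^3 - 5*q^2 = (q - 5)*(q^2) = q*(q - 5)*(q)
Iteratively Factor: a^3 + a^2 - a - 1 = (a + 1)*(a^2 - 1) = (a - 1)*(a + 1)*(a + 1)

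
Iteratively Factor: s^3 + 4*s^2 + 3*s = (s)*(s^2 + 4*s + 3) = s*(s + 1)*(s + 3)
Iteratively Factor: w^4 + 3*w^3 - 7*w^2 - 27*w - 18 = (w + 1)*(w^3 + 2*w^2 - 9*w - 18) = (w + 1)*(w + 2)*(w^2 - 9) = (w - 3)*(w + 1)*(w + 2)*(w + 3)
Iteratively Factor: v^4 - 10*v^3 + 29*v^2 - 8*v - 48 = (v + 1)*(v^3 - 11*v^2 + 40*v - 48) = (v - 3)*(v + 1)*(v^2 - 8*v + 16) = (v - 4)*(v - 3)*(v + 1)*(v - 4)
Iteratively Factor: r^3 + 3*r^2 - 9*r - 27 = (r + 3)*(r^2 - 9) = (r - 3)*(r + 3)*(r + 3)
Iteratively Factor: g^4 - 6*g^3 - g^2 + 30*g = (g + 2)*(g^3 - 8*g^2 + 15*g) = (g - 3)*(g + 2)*(g^2 - 5*g) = (g - 5)*(g - 3)*(g + 2)*(g)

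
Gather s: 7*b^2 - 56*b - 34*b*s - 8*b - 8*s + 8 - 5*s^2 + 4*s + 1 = 7*b^2 - 64*b - 5*s^2 + s*(-34*b - 4) + 9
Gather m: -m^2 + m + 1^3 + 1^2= -m^2 + m + 2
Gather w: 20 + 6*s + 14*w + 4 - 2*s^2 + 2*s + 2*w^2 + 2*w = -2*s^2 + 8*s + 2*w^2 + 16*w + 24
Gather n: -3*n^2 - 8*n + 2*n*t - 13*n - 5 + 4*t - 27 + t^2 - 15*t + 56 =-3*n^2 + n*(2*t - 21) + t^2 - 11*t + 24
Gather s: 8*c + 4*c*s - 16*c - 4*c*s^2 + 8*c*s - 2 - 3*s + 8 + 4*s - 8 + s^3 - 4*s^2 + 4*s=-8*c + s^3 + s^2*(-4*c - 4) + s*(12*c + 5) - 2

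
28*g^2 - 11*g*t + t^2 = (-7*g + t)*(-4*g + t)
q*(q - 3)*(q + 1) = q^3 - 2*q^2 - 3*q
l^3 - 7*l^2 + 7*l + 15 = (l - 5)*(l - 3)*(l + 1)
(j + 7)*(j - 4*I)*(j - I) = j^3 + 7*j^2 - 5*I*j^2 - 4*j - 35*I*j - 28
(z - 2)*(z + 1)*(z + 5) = z^3 + 4*z^2 - 7*z - 10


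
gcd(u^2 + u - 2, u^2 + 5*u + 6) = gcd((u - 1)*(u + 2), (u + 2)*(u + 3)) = u + 2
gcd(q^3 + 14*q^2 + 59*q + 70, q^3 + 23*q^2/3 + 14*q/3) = q + 7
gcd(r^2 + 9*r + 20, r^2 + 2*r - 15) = r + 5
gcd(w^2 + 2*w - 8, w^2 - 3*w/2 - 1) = w - 2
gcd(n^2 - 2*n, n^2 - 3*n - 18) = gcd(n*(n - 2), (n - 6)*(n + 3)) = 1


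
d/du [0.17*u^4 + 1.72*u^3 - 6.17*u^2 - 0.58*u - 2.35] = 0.68*u^3 + 5.16*u^2 - 12.34*u - 0.58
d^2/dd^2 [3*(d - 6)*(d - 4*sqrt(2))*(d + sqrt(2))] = 18*d - 36 - 18*sqrt(2)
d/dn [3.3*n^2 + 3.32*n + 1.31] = 6.6*n + 3.32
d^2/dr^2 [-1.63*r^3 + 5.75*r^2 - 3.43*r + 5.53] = 11.5 - 9.78*r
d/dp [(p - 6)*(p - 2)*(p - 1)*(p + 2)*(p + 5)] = 5*p^4 - 8*p^3 - 99*p^2 + 76*p + 116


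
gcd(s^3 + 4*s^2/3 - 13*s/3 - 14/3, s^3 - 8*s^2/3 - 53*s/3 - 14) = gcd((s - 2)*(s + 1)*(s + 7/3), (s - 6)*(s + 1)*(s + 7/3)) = s^2 + 10*s/3 + 7/3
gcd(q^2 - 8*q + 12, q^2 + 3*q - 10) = q - 2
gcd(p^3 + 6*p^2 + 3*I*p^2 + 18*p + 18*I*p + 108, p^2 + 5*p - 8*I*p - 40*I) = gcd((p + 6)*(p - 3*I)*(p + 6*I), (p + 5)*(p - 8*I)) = 1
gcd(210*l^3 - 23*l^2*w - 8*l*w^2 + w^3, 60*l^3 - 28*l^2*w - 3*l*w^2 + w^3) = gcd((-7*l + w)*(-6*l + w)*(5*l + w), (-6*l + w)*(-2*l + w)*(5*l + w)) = -30*l^2 - l*w + w^2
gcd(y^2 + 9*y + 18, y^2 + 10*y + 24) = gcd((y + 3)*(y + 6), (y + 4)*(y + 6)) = y + 6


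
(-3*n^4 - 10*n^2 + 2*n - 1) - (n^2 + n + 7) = -3*n^4 - 11*n^2 + n - 8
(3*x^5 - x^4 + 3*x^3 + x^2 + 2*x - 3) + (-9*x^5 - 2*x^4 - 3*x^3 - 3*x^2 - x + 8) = -6*x^5 - 3*x^4 - 2*x^2 + x + 5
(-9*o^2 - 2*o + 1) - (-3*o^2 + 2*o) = -6*o^2 - 4*o + 1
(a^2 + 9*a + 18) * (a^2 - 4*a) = a^4 + 5*a^3 - 18*a^2 - 72*a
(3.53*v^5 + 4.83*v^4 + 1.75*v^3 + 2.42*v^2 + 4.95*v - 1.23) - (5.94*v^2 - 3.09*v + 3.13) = 3.53*v^5 + 4.83*v^4 + 1.75*v^3 - 3.52*v^2 + 8.04*v - 4.36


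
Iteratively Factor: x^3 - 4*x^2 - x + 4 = (x + 1)*(x^2 - 5*x + 4) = (x - 1)*(x + 1)*(x - 4)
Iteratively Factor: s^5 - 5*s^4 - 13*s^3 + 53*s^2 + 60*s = (s + 1)*(s^4 - 6*s^3 - 7*s^2 + 60*s) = (s - 4)*(s + 1)*(s^3 - 2*s^2 - 15*s) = (s - 5)*(s - 4)*(s + 1)*(s^2 + 3*s) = (s - 5)*(s - 4)*(s + 1)*(s + 3)*(s)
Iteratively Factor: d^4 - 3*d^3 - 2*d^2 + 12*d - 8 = (d + 2)*(d^3 - 5*d^2 + 8*d - 4) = (d - 1)*(d + 2)*(d^2 - 4*d + 4) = (d - 2)*(d - 1)*(d + 2)*(d - 2)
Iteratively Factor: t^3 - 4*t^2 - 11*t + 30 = (t + 3)*(t^2 - 7*t + 10) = (t - 2)*(t + 3)*(t - 5)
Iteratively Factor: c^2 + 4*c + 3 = (c + 3)*(c + 1)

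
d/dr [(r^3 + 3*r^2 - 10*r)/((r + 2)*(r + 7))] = (r^4 + 18*r^3 + 79*r^2 + 84*r - 140)/(r^4 + 18*r^3 + 109*r^2 + 252*r + 196)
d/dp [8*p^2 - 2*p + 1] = 16*p - 2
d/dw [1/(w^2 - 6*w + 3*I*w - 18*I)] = (-2*w + 6 - 3*I)/(w^2 - 6*w + 3*I*w - 18*I)^2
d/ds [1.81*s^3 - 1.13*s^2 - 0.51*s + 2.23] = 5.43*s^2 - 2.26*s - 0.51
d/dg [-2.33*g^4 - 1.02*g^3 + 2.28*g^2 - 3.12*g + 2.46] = -9.32*g^3 - 3.06*g^2 + 4.56*g - 3.12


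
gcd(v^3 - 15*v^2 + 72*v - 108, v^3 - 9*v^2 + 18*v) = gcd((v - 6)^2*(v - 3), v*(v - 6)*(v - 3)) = v^2 - 9*v + 18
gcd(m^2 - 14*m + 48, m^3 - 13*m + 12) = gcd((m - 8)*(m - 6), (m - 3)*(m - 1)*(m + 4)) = 1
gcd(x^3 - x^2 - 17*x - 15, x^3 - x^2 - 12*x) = x + 3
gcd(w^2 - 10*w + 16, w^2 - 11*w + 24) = w - 8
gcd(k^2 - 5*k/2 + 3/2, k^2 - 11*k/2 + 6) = k - 3/2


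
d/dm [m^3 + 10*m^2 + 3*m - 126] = 3*m^2 + 20*m + 3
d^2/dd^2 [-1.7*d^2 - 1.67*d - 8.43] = -3.40000000000000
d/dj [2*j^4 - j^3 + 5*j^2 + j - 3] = 8*j^3 - 3*j^2 + 10*j + 1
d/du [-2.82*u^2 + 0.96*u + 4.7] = 0.96 - 5.64*u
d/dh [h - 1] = 1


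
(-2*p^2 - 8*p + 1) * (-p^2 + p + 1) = 2*p^4 + 6*p^3 - 11*p^2 - 7*p + 1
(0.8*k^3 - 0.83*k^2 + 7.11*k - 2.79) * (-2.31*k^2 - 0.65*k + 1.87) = -1.848*k^5 + 1.3973*k^4 - 14.3886*k^3 + 0.2713*k^2 + 15.1092*k - 5.2173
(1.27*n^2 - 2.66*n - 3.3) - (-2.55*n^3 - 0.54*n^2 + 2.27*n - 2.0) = 2.55*n^3 + 1.81*n^2 - 4.93*n - 1.3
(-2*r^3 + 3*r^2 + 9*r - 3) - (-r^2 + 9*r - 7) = -2*r^3 + 4*r^2 + 4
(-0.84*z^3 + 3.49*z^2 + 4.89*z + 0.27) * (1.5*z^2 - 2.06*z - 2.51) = -1.26*z^5 + 6.9654*z^4 + 2.254*z^3 - 18.4283*z^2 - 12.8301*z - 0.6777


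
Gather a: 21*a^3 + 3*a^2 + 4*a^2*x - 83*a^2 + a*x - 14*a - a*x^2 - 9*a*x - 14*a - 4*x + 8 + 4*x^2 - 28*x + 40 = 21*a^3 + a^2*(4*x - 80) + a*(-x^2 - 8*x - 28) + 4*x^2 - 32*x + 48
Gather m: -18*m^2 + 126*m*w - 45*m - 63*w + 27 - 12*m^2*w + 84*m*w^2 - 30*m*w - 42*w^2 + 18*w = m^2*(-12*w - 18) + m*(84*w^2 + 96*w - 45) - 42*w^2 - 45*w + 27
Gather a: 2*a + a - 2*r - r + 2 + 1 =3*a - 3*r + 3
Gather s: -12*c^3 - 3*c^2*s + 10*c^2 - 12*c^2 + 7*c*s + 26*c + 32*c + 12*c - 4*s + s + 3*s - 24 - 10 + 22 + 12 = -12*c^3 - 2*c^2 + 70*c + s*(-3*c^2 + 7*c)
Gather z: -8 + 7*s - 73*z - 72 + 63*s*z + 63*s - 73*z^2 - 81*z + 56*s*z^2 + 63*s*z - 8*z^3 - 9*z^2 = 70*s - 8*z^3 + z^2*(56*s - 82) + z*(126*s - 154) - 80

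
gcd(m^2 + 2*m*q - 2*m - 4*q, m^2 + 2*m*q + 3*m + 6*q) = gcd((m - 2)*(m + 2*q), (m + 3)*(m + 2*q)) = m + 2*q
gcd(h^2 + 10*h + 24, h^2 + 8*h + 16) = h + 4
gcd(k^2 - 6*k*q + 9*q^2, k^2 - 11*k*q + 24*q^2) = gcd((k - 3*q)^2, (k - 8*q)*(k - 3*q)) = -k + 3*q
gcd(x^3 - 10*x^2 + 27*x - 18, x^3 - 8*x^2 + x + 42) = x - 3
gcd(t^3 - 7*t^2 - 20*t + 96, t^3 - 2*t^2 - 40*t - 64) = t^2 - 4*t - 32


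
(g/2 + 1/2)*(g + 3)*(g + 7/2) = g^3/2 + 15*g^2/4 + 17*g/2 + 21/4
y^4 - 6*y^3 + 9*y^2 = y^2*(y - 3)^2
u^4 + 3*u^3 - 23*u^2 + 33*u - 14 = (u - 2)*(u - 1)^2*(u + 7)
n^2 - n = n*(n - 1)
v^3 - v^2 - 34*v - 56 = (v - 7)*(v + 2)*(v + 4)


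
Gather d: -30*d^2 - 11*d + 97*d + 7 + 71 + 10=-30*d^2 + 86*d + 88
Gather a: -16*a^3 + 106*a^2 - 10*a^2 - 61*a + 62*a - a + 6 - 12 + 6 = -16*a^3 + 96*a^2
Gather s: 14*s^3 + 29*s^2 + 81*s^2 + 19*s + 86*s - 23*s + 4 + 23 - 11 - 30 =14*s^3 + 110*s^2 + 82*s - 14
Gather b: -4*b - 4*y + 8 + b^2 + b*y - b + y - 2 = b^2 + b*(y - 5) - 3*y + 6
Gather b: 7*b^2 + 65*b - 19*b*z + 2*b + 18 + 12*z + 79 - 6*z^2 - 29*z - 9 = 7*b^2 + b*(67 - 19*z) - 6*z^2 - 17*z + 88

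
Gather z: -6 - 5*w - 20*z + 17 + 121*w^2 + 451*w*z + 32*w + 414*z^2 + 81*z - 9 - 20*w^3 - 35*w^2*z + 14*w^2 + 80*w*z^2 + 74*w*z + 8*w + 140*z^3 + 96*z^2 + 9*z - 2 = -20*w^3 + 135*w^2 + 35*w + 140*z^3 + z^2*(80*w + 510) + z*(-35*w^2 + 525*w + 70)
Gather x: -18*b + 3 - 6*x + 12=-18*b - 6*x + 15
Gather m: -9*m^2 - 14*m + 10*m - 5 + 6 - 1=-9*m^2 - 4*m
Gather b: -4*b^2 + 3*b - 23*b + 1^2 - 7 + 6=-4*b^2 - 20*b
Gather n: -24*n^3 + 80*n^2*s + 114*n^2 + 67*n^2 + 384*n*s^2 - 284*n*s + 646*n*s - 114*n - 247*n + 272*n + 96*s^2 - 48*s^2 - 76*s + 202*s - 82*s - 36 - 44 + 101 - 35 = -24*n^3 + n^2*(80*s + 181) + n*(384*s^2 + 362*s - 89) + 48*s^2 + 44*s - 14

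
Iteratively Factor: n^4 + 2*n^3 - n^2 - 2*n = (n)*(n^3 + 2*n^2 - n - 2) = n*(n + 2)*(n^2 - 1) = n*(n + 1)*(n + 2)*(n - 1)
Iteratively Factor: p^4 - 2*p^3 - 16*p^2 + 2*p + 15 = (p - 5)*(p^3 + 3*p^2 - p - 3) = (p - 5)*(p + 1)*(p^2 + 2*p - 3) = (p - 5)*(p + 1)*(p + 3)*(p - 1)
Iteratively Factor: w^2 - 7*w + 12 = (w - 4)*(w - 3)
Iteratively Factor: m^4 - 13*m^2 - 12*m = (m + 3)*(m^3 - 3*m^2 - 4*m) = m*(m + 3)*(m^2 - 3*m - 4) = m*(m + 1)*(m + 3)*(m - 4)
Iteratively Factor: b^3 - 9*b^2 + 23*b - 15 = (b - 1)*(b^2 - 8*b + 15) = (b - 3)*(b - 1)*(b - 5)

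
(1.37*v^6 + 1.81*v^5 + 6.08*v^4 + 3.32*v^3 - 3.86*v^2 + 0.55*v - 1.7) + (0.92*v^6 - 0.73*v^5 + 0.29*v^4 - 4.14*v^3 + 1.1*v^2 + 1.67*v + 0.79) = 2.29*v^6 + 1.08*v^5 + 6.37*v^4 - 0.82*v^3 - 2.76*v^2 + 2.22*v - 0.91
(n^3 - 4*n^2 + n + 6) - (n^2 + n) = n^3 - 5*n^2 + 6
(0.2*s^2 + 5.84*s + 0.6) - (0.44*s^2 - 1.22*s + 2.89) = -0.24*s^2 + 7.06*s - 2.29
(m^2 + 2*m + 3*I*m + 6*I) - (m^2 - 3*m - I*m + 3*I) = 5*m + 4*I*m + 3*I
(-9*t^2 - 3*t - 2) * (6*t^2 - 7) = -54*t^4 - 18*t^3 + 51*t^2 + 21*t + 14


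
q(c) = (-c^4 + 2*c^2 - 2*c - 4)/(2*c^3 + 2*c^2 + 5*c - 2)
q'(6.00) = -0.51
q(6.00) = -2.33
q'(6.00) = -0.51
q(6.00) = -2.33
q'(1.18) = 0.62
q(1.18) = -0.55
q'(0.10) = 11.53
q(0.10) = 2.83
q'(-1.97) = -0.67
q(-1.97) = 0.38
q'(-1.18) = 0.11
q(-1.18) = 0.09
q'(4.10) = -0.49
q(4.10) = -1.37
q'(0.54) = 15.69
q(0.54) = -2.87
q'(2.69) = -0.40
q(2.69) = -0.73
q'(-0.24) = 2.48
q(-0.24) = 1.09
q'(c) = (-6*c^2 - 4*c - 5)*(-c^4 + 2*c^2 - 2*c - 4)/(2*c^3 + 2*c^2 + 5*c - 2)^2 + (-4*c^3 + 4*c - 2)/(2*c^3 + 2*c^2 + 5*c - 2) = (-2*c^6 - 4*c^5 - 19*c^4 + 16*c^3 + 38*c^2 + 8*c + 24)/(4*c^6 + 8*c^5 + 24*c^4 + 12*c^3 + 17*c^2 - 20*c + 4)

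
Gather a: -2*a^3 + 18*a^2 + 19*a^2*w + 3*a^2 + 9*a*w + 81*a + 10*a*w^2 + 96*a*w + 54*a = -2*a^3 + a^2*(19*w + 21) + a*(10*w^2 + 105*w + 135)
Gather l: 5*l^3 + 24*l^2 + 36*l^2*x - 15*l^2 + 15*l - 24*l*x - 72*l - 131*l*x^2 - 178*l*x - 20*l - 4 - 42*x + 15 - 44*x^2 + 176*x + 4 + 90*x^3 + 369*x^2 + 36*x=5*l^3 + l^2*(36*x + 9) + l*(-131*x^2 - 202*x - 77) + 90*x^3 + 325*x^2 + 170*x + 15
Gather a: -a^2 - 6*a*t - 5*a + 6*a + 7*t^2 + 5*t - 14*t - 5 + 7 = -a^2 + a*(1 - 6*t) + 7*t^2 - 9*t + 2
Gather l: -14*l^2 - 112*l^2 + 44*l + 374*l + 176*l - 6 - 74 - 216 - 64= -126*l^2 + 594*l - 360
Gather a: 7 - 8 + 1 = 0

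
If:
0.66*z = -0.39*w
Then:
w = -1.69230769230769*z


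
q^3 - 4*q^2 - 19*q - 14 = (q - 7)*(q + 1)*(q + 2)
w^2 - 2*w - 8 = (w - 4)*(w + 2)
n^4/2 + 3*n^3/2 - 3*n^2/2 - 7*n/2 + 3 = (n/2 + 1)*(n - 1)^2*(n + 3)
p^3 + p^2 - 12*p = p*(p - 3)*(p + 4)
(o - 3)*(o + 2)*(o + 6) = o^3 + 5*o^2 - 12*o - 36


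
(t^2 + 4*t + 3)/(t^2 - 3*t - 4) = (t + 3)/(t - 4)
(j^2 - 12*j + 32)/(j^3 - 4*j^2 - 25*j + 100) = (j - 8)/(j^2 - 25)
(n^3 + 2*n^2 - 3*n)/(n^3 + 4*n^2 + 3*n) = (n - 1)/(n + 1)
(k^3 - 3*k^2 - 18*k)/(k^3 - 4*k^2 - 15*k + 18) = k/(k - 1)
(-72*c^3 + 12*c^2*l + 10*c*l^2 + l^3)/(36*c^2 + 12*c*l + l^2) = -2*c + l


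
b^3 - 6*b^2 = b^2*(b - 6)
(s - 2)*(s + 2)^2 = s^3 + 2*s^2 - 4*s - 8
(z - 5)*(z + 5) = z^2 - 25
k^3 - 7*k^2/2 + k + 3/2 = (k - 3)*(k - 1)*(k + 1/2)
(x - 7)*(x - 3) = x^2 - 10*x + 21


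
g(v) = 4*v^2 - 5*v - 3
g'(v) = 8*v - 5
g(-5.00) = 122.00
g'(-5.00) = -45.00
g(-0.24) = -1.57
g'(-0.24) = -6.92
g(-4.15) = 86.64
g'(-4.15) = -38.20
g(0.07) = -3.33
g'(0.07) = -4.44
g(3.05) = 18.96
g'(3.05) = 19.40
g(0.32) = -4.19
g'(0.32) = -2.44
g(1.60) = -0.76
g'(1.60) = 7.80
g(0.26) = -4.03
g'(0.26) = -2.92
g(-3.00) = 48.00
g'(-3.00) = -29.00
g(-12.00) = 633.00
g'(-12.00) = -101.00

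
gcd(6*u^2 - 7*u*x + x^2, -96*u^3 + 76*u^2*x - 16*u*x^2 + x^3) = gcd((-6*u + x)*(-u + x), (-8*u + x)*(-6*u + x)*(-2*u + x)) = -6*u + x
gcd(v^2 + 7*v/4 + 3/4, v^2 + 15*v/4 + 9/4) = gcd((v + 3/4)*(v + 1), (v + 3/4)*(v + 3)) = v + 3/4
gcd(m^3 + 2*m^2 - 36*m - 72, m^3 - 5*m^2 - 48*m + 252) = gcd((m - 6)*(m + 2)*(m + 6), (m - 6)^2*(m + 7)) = m - 6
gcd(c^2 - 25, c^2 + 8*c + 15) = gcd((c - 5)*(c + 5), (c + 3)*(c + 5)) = c + 5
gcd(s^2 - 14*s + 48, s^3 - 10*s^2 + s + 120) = s - 8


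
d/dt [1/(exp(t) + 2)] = -exp(t)/(exp(t) + 2)^2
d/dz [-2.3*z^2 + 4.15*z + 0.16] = 4.15 - 4.6*z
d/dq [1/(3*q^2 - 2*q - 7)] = 2*(1 - 3*q)/(-3*q^2 + 2*q + 7)^2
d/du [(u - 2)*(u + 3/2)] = 2*u - 1/2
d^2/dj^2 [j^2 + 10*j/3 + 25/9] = 2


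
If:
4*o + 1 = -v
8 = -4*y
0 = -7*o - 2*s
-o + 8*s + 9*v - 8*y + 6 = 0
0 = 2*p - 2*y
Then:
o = 1/5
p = -2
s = -7/10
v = -9/5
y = -2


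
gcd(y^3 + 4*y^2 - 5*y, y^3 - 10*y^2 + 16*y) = y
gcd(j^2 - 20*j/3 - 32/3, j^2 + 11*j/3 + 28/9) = j + 4/3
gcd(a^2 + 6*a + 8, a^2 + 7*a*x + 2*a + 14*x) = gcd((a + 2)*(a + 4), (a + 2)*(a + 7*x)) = a + 2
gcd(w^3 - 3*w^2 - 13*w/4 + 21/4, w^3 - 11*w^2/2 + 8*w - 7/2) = w^2 - 9*w/2 + 7/2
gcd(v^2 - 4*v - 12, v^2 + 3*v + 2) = v + 2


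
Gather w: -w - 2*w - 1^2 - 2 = -3*w - 3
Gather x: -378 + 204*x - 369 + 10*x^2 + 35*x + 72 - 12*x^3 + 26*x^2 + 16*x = -12*x^3 + 36*x^2 + 255*x - 675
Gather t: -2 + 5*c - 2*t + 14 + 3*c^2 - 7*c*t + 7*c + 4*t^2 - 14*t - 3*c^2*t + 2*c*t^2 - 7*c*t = 3*c^2 + 12*c + t^2*(2*c + 4) + t*(-3*c^2 - 14*c - 16) + 12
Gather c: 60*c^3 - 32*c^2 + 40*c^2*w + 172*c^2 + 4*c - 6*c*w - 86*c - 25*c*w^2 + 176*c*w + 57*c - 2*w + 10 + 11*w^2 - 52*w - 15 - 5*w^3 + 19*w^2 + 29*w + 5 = 60*c^3 + c^2*(40*w + 140) + c*(-25*w^2 + 170*w - 25) - 5*w^3 + 30*w^2 - 25*w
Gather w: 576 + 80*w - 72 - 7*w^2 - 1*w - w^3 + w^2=-w^3 - 6*w^2 + 79*w + 504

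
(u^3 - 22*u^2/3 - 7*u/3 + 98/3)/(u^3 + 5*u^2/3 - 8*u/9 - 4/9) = 3*(3*u^2 - 28*u + 49)/(9*u^2 - 3*u - 2)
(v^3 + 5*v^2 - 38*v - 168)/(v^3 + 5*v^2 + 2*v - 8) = (v^2 + v - 42)/(v^2 + v - 2)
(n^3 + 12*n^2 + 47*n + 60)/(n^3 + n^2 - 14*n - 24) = (n^2 + 9*n + 20)/(n^2 - 2*n - 8)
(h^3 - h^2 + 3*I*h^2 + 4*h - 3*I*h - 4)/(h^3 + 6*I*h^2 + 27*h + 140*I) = (h^2 - h*(1 + I) + I)/(h^2 + 2*I*h + 35)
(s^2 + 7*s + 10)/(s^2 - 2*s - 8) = (s + 5)/(s - 4)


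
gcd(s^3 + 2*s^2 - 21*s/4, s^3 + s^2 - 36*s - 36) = 1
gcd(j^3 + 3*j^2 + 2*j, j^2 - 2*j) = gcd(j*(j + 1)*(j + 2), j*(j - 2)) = j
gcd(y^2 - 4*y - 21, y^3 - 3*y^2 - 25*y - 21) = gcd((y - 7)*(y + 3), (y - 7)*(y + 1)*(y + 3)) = y^2 - 4*y - 21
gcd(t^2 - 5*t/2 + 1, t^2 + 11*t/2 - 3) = t - 1/2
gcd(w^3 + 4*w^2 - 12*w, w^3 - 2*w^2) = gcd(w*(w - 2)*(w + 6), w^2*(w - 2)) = w^2 - 2*w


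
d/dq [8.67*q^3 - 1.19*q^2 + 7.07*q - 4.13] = 26.01*q^2 - 2.38*q + 7.07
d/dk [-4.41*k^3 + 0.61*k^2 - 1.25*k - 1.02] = -13.23*k^2 + 1.22*k - 1.25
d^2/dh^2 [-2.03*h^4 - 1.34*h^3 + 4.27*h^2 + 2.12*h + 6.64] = -24.36*h^2 - 8.04*h + 8.54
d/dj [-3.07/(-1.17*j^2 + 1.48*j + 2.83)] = (4.5436 - 7.1838*j)/(-1.17*j^2 + 1.48*j + 2.83)^2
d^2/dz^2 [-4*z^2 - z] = -8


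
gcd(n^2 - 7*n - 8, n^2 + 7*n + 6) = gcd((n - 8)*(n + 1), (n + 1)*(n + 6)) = n + 1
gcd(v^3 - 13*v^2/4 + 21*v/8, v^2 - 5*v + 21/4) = v - 3/2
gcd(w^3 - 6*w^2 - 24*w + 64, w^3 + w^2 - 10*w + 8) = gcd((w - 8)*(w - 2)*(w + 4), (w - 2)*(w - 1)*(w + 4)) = w^2 + 2*w - 8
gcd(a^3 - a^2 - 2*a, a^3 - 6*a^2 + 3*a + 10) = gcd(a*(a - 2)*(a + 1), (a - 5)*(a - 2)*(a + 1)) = a^2 - a - 2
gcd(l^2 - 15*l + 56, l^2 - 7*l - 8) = l - 8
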